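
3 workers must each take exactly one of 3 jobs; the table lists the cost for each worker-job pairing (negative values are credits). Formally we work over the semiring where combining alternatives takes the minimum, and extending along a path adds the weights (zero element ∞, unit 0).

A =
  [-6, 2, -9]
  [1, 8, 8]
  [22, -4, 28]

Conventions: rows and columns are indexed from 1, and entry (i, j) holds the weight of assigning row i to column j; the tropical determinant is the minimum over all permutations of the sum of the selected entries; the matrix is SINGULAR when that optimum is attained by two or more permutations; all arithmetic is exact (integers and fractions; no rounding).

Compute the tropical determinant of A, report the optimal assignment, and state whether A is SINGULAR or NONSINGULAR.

σ = (1, 2, 3): (-6) + 8 + 28 = 30
σ = (1, 3, 2): (-6) + 8 + (-4) = -2
σ = (2, 1, 3): 2 + 1 + 28 = 31
σ = (2, 3, 1): 2 + 8 + 22 = 32
σ = (3, 1, 2): (-9) + 1 + (-4) = -12
σ = (3, 2, 1): (-9) + 8 + 22 = 21
Optimal value attained by: σ = (3, 1, 2).
Answer: det⊕(A) = -12; verdict: NONSINGULAR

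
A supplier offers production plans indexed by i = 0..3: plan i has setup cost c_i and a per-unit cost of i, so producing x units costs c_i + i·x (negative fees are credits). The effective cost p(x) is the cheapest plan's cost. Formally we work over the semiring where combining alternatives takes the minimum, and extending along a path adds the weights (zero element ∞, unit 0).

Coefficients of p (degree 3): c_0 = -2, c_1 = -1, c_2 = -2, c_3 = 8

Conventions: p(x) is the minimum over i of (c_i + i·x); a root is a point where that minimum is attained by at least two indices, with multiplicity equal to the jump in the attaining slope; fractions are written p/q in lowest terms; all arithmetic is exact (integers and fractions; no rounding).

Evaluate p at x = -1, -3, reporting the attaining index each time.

p(-1) = min(-2+0·(-1)=-2, -1+1·(-1)=-2, -2+2·(-1)=-4, 8+3·(-1)=5) = -4 (attained by i=2)
p(-3) = min(-2+0·(-3)=-2, -1+1·(-3)=-4, -2+2·(-3)=-8, 8+3·(-3)=-1) = -8 (attained by i=2)
Answer: p(-1) = -4; p(-3) = -8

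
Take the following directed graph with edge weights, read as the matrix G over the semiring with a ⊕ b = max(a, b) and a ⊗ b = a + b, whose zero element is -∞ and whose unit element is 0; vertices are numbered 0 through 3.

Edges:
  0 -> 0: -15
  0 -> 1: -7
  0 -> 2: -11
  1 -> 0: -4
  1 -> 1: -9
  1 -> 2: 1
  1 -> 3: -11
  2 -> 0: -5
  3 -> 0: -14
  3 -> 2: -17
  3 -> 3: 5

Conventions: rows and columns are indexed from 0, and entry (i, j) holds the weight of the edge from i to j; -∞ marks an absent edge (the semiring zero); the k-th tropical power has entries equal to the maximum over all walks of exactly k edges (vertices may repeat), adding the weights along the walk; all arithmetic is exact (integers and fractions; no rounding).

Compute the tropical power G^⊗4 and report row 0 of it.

G^⊗2:
  [-11, -16, -6, -18]
  [-4, -11, -8, -6]
  [-20, -12, -16, -∞]
  [-9, -21, -12, 10]
G^⊗3:
  [-11, -18, -15, -13]
  [-13, -11, -10, -1]
  [-16, -21, -11, -23]
  [-4, -16, -7, 15]
G^⊗4:
  [-20, -18, -17, -8]
  [-15, -20, -10, 4]
  [-16, -23, -20, -18]
  [1, -11, -2, 20]
Answer: row 0 of G^⊗4 = [-20, -18, -17, -8]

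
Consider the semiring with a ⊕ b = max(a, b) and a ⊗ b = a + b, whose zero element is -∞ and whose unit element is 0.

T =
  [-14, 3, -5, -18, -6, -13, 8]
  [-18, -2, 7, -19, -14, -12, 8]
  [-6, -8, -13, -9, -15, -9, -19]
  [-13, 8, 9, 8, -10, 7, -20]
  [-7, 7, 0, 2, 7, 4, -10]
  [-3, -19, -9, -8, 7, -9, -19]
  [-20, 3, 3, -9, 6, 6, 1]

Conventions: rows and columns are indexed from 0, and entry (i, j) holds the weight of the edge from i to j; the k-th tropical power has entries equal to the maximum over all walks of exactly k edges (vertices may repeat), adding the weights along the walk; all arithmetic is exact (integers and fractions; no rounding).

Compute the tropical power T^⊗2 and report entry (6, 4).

T^⊗2:
  [-11, 11, 11, -1, 14, 14, 11]
  [1, 11, 11, -1, 14, 14, 9]
  [-12, -1, 0, -1, -2, -2, 2]
  [4, 16, 17, 16, 14, 15, 16]
  [1, 14, 14, 10, 14, 11, 15]
  [0, 14, 7, 9, 14, 11, 5]
  [3, 13, 10, 8, 13, 10, 11]
Key observation: the optimum is the walk 6->4->4, with weight 6 + 7 = 13.
Optimal value attained by: walk 6->4->4.
Answer: (T^⊗2)[6][4] = 13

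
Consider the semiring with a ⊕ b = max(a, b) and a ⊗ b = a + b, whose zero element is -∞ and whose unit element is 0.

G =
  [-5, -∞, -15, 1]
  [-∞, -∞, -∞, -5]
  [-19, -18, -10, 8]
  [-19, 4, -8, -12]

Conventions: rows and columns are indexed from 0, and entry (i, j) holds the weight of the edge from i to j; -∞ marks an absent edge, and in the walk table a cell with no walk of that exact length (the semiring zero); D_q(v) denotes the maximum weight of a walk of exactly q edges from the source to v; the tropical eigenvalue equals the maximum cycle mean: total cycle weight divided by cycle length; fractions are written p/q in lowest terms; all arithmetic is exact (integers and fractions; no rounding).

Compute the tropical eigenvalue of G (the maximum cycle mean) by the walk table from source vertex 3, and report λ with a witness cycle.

q=0: [-∞, -∞, -∞, 0]
q=1: [-19, 4, -8, -12]
q=2: [-24, -8, -18, 0]
q=3: [-19, 4, -8, -10]
q=4: [-24, -6, -18, 0]
Optimal cycle mean attained by: cycle 2->3->2, total 8 + (-8), length 2.
Answer: λ = 0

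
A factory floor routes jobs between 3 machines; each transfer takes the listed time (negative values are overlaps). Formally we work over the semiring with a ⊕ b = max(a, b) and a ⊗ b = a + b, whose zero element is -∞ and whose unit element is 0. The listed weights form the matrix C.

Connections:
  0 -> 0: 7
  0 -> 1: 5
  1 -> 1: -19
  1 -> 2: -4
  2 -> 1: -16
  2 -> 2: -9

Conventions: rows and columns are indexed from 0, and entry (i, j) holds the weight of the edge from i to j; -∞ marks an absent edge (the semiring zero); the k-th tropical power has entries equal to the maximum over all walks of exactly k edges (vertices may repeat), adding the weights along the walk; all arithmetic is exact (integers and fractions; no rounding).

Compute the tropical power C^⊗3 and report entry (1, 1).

C^⊗2:
  [14, 12, 1]
  [-∞, -20, -13]
  [-∞, -25, -18]
C^⊗3:
  [21, 19, 8]
  [-∞, -29, -22]
  [-∞, -34, -27]
Key observation: the optimum is the walk 1->2->2->1, with weight (-4) + (-9) + (-16) = -29.
Optimal value attained by: walk 1->2->2->1.
Answer: (C^⊗3)[1][1] = -29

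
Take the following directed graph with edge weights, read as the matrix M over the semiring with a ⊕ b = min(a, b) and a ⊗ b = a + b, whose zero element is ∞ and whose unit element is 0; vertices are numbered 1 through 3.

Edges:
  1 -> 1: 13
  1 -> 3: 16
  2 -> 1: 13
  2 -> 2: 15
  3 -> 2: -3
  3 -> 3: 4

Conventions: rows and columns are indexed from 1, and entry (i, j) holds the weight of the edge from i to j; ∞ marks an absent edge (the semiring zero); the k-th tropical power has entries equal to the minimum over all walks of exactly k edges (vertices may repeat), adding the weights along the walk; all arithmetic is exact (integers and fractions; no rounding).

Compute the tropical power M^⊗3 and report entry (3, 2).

M^⊗2:
  [26, 13, 20]
  [26, 30, 29]
  [10, 1, 8]
M^⊗3:
  [26, 17, 24]
  [39, 26, 33]
  [14, 5, 12]
Key observation: the optimum is the walk 3->3->3->2, with weight 4 + 4 + (-3) = 5.
Optimal value attained by: walk 3->3->3->2.
Answer: (M^⊗3)[3][2] = 5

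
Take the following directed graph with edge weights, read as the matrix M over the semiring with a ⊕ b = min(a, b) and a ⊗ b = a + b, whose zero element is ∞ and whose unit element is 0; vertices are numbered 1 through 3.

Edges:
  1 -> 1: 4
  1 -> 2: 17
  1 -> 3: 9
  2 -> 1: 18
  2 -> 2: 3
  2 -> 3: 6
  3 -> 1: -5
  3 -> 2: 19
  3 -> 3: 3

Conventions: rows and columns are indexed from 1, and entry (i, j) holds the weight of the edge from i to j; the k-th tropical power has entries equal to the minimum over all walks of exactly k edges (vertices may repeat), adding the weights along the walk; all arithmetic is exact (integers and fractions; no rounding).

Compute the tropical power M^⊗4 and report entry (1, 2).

M^⊗2:
  [4, 20, 12]
  [1, 6, 9]
  [-2, 12, 4]
M^⊗3:
  [7, 21, 13]
  [4, 9, 10]
  [-1, 15, 7]
M^⊗4:
  [8, 24, 16]
  [5, 12, 13]
  [2, 16, 8]
Key observation: the optimum is the walk 1->3->1->2->2, with weight 9 + (-5) + 17 + 3 = 24.
Optimal value attained by: walk 1->3->1->2->2.
Answer: (M^⊗4)[1][2] = 24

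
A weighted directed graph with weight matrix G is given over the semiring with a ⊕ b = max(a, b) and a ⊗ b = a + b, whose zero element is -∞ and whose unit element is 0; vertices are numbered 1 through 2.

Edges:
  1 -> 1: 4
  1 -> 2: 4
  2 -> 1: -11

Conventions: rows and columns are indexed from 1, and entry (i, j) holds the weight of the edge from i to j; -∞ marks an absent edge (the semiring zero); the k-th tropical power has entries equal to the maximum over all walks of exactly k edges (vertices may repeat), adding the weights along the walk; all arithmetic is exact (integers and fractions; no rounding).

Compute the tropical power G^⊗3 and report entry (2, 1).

G^⊗2:
  [8, 8]
  [-7, -7]
G^⊗3:
  [12, 12]
  [-3, -3]
Key observation: the optimum is the walk 2->1->1->1, with weight (-11) + 4 + 4 = -3.
Optimal value attained by: walk 2->1->1->1.
Answer: (G^⊗3)[2][1] = -3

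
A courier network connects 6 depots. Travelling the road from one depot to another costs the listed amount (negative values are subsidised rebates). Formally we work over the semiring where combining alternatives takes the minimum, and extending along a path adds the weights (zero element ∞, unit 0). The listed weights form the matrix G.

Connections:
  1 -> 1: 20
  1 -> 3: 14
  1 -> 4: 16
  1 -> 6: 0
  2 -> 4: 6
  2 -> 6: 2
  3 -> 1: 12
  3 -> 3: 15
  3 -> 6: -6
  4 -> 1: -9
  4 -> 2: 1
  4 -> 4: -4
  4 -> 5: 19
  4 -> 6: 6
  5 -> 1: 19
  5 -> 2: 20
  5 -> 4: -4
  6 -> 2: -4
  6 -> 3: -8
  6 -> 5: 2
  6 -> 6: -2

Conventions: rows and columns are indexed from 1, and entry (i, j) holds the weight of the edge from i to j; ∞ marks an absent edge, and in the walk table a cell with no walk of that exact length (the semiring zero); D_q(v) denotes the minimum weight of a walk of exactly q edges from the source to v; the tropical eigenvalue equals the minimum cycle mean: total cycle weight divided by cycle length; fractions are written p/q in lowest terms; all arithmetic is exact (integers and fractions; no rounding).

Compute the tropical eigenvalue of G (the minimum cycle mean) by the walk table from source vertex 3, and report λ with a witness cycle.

q=0: [∞, ∞, 0, ∞, ∞, ∞]
q=1: [12, ∞, 15, ∞, ∞, -6]
q=2: [27, -10, -14, 28, -4, -8]
q=3: [-2, -12, -16, -8, -6, -20]
q=4: [-17, -24, -28, -12, -18, -22]
q=5: [-21, -26, -30, -22, -20, -34]
q=6: [-31, -38, -42, -26, -32, -36]
Optimal cycle mean attained by: cycle 3->6->3, total (-6) + (-8), length 2.
Answer: λ = -7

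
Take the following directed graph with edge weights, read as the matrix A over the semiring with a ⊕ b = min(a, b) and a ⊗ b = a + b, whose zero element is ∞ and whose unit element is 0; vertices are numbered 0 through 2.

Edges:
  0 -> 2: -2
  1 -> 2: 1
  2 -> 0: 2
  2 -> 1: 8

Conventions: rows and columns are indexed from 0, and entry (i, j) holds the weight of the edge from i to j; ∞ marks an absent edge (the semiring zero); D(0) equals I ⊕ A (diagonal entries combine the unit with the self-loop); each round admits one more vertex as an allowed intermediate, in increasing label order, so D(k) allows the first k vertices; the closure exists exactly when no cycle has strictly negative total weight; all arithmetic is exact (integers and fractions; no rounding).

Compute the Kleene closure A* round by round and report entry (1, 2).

D(0):
  [0, ∞, -2]
  [∞, 0, 1]
  [2, 8, 0]
D(1):
  [0, ∞, -2]
  [∞, 0, 1]
  [2, 8, 0]
D(2):
  [0, ∞, -2]
  [∞, 0, 1]
  [2, 8, 0]
D(3):
  [0, 6, -2]
  [3, 0, 1]
  [2, 8, 0]
Answer: A*[1][2] = 1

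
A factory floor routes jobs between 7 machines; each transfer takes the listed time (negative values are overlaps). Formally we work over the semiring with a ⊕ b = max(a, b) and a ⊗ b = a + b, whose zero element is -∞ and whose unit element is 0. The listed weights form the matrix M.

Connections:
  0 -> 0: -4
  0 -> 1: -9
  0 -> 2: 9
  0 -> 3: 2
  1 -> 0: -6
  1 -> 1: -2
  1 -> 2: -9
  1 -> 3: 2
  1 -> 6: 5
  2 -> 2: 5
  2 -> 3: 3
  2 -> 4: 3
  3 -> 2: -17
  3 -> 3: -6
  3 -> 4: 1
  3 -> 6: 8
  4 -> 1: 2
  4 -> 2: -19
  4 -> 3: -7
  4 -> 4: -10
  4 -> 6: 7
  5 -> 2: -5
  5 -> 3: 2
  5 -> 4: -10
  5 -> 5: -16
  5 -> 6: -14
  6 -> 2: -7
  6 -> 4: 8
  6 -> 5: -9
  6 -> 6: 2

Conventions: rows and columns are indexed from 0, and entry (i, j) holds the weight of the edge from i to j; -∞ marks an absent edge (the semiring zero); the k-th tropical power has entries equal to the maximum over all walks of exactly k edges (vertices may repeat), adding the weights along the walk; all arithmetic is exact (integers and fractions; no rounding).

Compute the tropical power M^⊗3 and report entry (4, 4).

M^⊗2:
  [-8, -11, 14, 12, 12, -∞, 10]
  [-8, -4, 3, 0, 13, -4, 10]
  [-∞, 5, 10, 8, 8, -∞, 11]
  [-∞, 3, 1, -6, 16, -1, 10]
  [-4, 0, 0, 4, 15, -2, 9]
  [-∞, -8, 0, -2, 3, -23, 10]
  [-∞, 10, -2, 1, 10, -7, 15]
M^⊗3:
  [-12, 14, 19, 17, 18, 1, 20]
  [-10, 15, 8, 6, 18, 1, 20]
  [-1, 10, 15, 13, 19, 2, 16]
  [-3, 18, 6, 9, 18, 1, 23]
  [-6, 17, 5, 8, 17, 0, 22]
  [-14, 5, 5, 3, 18, 1, 12]
  [4, 12, 8, 12, 23, 6, 17]
Key observation: the optimum is the walk 4->6->6->4, with weight 7 + 2 + 8 = 17.
Optimal value attained by: walk 4->6->6->4.
Answer: (M^⊗3)[4][4] = 17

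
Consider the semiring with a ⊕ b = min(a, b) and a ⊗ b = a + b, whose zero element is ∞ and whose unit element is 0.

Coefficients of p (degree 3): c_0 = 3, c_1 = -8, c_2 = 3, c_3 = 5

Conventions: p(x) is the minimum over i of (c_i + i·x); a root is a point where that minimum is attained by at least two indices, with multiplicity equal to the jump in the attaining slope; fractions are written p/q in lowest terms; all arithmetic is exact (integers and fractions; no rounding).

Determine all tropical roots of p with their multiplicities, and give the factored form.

hull edge (i=0, c=3) to (i=1, c=-8): slope -11, span 1
hull edge (i=1, c=-8) to (i=3, c=5): slope 13/2, span 2
Factored form: p(x) = 5 ⊗ (x ⊕ (-13/2)) ⊗ (x ⊕ (-13/2)) ⊗ (x ⊕ 11)
Answer: roots = -13/2 (mult 2), 11 (mult 1)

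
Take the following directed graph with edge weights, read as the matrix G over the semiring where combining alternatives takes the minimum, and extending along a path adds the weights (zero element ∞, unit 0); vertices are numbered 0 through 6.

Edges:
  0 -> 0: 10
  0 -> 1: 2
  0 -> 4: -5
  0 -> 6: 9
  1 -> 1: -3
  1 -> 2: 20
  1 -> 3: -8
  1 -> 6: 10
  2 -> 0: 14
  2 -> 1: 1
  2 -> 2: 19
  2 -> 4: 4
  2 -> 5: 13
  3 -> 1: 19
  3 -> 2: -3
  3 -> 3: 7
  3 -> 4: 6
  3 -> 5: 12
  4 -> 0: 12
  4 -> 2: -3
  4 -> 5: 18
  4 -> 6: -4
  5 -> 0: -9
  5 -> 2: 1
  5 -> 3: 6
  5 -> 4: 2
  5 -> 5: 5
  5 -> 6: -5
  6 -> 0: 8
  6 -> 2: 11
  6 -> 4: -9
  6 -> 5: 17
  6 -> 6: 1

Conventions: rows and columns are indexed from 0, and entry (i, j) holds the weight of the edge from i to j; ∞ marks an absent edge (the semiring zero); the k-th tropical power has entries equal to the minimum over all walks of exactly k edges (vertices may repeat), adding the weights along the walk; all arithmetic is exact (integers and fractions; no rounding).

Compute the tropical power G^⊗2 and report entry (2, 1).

G^⊗2:
  [7, -1, -8, -6, 0, 13, -9]
  [18, -6, -11, -11, -2, 4, 7]
  [4, -2, 1, -7, 9, 18, 0]
  [3, -2, 3, 11, 1, 10, 2]
  [4, -2, 7, 24, -13, 10, -3]
  [-4, -7, -1, 11, -14, 10, -4]
  [3, 10, -12, 23, -8, 9, -13]
Key observation: the optimum is the walk 2->1->1, with weight 1 + (-3) = -2.
Optimal value attained by: walk 2->1->1.
Answer: (G^⊗2)[2][1] = -2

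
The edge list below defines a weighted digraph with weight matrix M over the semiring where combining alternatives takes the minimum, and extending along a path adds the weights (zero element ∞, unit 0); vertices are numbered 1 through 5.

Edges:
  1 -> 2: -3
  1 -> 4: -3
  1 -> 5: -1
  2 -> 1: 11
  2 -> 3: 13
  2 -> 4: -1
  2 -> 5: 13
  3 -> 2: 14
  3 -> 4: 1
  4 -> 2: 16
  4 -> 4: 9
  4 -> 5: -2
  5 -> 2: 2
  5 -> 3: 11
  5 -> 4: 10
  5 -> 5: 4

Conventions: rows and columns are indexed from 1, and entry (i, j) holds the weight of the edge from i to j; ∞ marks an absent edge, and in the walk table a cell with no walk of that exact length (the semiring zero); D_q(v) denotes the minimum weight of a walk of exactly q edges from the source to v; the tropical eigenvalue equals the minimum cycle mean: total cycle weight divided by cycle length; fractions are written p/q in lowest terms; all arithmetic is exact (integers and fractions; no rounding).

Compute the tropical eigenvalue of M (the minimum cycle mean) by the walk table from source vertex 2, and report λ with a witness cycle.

q=0: [∞, 0, ∞, ∞, ∞]
q=1: [11, ∞, 13, -1, 13]
q=2: [∞, 8, 24, 8, -3]
q=3: [19, -1, 8, 7, 1]
q=4: [10, 3, 12, -2, 5]
q=5: [14, 7, 16, 2, -4]
Optimal cycle mean attained by: cycle 2->4->5->2, total (-1) + (-2) + 2, length 3.
Answer: λ = -1/3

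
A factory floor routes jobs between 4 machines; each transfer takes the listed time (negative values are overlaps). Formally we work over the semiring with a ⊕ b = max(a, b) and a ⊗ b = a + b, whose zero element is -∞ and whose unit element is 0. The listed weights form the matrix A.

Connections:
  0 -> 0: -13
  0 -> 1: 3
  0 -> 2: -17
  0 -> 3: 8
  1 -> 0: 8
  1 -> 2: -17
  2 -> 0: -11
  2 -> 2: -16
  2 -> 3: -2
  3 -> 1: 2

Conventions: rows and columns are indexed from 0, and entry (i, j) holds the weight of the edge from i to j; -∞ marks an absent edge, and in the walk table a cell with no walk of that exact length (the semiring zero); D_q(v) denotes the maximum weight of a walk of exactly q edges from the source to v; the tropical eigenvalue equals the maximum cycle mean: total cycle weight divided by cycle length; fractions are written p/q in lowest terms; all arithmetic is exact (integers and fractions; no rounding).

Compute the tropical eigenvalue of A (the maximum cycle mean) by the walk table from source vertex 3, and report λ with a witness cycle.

q=0: [-∞, -∞, -∞, 0]
q=1: [-∞, 2, -∞, -∞]
q=2: [10, -∞, -15, -∞]
q=3: [-3, 13, -7, 18]
q=4: [21, 20, -4, 5]
Optimal cycle mean attained by: cycle 0->3->1->0, total 8 + 2 + 8, length 3.
Answer: λ = 6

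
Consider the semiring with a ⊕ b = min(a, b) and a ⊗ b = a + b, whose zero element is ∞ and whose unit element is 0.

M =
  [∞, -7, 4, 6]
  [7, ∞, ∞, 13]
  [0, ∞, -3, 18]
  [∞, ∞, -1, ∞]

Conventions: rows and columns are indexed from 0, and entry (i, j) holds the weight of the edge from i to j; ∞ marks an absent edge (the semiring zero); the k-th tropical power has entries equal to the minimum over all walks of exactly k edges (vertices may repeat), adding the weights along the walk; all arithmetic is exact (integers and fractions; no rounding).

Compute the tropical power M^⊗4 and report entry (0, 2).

M^⊗2:
  [0, ∞, 1, 6]
  [∞, 0, 11, 13]
  [-3, -7, -6, 6]
  [-1, ∞, -4, 17]
M^⊗3:
  [1, -7, -2, 6]
  [7, ∞, 8, 13]
  [-6, -10, -9, 3]
  [-4, -8, -7, 5]
M^⊗4:
  [-2, -6, -5, 6]
  [8, 0, 5, 13]
  [-9, -13, -12, 0]
  [-7, -11, -10, 2]
Key observation: the optimum is the walk 0->2->2->2->2, with weight 4 + (-3) + (-3) + (-3) = -5.
Optimal value attained by: walk 0->2->2->2->2.
Answer: (M^⊗4)[0][2] = -5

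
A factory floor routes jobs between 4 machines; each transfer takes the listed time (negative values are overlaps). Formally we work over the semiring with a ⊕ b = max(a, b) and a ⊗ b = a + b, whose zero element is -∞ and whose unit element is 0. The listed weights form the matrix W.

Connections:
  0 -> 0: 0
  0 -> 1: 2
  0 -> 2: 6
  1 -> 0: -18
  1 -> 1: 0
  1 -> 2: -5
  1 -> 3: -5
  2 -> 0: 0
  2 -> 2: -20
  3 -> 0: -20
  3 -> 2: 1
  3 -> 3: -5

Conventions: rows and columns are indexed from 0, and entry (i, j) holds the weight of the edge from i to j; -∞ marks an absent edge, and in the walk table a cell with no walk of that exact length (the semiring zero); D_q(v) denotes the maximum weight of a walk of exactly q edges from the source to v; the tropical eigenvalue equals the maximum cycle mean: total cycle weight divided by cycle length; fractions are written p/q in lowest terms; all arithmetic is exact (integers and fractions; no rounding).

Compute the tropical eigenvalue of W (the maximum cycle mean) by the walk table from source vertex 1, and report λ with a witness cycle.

q=0: [-∞, 0, -∞, -∞]
q=1: [-18, 0, -5, -5]
q=2: [-5, 0, -4, -5]
q=3: [-4, 0, 1, -5]
q=4: [1, 0, 2, -5]
Optimal cycle mean attained by: cycle 0->2->0, total 6 + 0, length 2.
Answer: λ = 3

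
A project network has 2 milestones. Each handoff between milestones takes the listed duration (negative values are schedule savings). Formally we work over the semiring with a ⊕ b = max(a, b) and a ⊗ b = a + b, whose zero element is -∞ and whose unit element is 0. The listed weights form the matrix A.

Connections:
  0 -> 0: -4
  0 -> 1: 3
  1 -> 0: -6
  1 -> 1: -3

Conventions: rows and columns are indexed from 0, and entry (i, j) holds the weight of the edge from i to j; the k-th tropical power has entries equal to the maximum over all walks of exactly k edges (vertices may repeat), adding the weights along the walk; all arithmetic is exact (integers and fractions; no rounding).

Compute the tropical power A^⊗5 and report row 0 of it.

A^⊗2:
  [-3, 0]
  [-9, -3]
A^⊗3:
  [-6, 0]
  [-9, -6]
A^⊗4:
  [-6, -3]
  [-12, -6]
A^⊗5:
  [-9, -3]
  [-12, -9]
Answer: row 0 of A^⊗5 = [-9, -3]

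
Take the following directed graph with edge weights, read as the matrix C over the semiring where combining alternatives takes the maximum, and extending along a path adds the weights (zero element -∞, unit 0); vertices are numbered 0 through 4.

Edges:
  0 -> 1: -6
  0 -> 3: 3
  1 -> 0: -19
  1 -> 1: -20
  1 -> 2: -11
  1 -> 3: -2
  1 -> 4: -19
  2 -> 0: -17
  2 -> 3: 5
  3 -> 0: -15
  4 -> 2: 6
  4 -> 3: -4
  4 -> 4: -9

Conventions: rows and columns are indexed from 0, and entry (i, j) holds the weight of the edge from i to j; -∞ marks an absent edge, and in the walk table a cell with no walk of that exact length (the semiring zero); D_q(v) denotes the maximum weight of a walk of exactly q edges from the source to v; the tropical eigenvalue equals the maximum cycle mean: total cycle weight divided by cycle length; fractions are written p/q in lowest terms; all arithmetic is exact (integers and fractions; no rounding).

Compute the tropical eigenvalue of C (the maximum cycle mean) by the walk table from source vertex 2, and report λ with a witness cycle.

q=0: [-∞, -∞, 0, -∞, -∞]
q=1: [-17, -∞, -∞, 5, -∞]
q=2: [-10, -23, -∞, -14, -∞]
q=3: [-29, -16, -34, -7, -42]
q=4: [-22, -35, -27, -18, -35]
q=5: [-33, -28, -29, -19, -44]
Optimal cycle mean attained by: cycle 0->1->4->2->3->0, total (-6) + (-19) + 6 + 5 + (-15), length 5.
Answer: λ = -29/5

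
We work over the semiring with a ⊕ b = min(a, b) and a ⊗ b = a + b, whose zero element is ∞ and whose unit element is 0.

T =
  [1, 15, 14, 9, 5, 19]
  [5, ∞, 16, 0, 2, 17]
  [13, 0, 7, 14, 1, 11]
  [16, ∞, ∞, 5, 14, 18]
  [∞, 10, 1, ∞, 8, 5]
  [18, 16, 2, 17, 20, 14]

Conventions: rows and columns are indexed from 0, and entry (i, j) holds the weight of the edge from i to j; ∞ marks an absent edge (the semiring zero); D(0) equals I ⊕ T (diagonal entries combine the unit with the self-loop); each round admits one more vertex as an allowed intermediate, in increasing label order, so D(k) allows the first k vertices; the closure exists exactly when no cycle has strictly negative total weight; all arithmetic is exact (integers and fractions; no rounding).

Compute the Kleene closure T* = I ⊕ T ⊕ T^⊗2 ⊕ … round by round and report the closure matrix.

D(0):
  [0, 15, 14, 9, 5, 19]
  [5, 0, 16, 0, 2, 17]
  [13, 0, 0, 14, 1, 11]
  [16, ∞, ∞, 0, 14, 18]
  [∞, 10, 1, ∞, 0, 5]
  [18, 16, 2, 17, 20, 0]
D(1):
  [0, 15, 14, 9, 5, 19]
  [5, 0, 16, 0, 2, 17]
  [13, 0, 0, 14, 1, 11]
  [16, 31, 30, 0, 14, 18]
  [∞, 10, 1, ∞, 0, 5]
  [18, 16, 2, 17, 20, 0]
D(2):
  [0, 15, 14, 9, 5, 19]
  [5, 0, 16, 0, 2, 17]
  [5, 0, 0, 0, 1, 11]
  [16, 31, 30, 0, 14, 18]
  [15, 10, 1, 10, 0, 5]
  [18, 16, 2, 16, 18, 0]
D(3):
  [0, 14, 14, 9, 5, 19]
  [5, 0, 16, 0, 2, 17]
  [5, 0, 0, 0, 1, 11]
  [16, 30, 30, 0, 14, 18]
  [6, 1, 1, 1, 0, 5]
  [7, 2, 2, 2, 3, 0]
D(4):
  [0, 14, 14, 9, 5, 19]
  [5, 0, 16, 0, 2, 17]
  [5, 0, 0, 0, 1, 11]
  [16, 30, 30, 0, 14, 18]
  [6, 1, 1, 1, 0, 5]
  [7, 2, 2, 2, 3, 0]
D(5):
  [0, 6, 6, 6, 5, 10]
  [5, 0, 3, 0, 2, 7]
  [5, 0, 0, 0, 1, 6]
  [16, 15, 15, 0, 14, 18]
  [6, 1, 1, 1, 0, 5]
  [7, 2, 2, 2, 3, 0]
D(6):
  [0, 6, 6, 6, 5, 10]
  [5, 0, 3, 0, 2, 7]
  [5, 0, 0, 0, 1, 6]
  [16, 15, 15, 0, 14, 18]
  [6, 1, 1, 1, 0, 5]
  [7, 2, 2, 2, 3, 0]
Answer: T* = [[0, 6, 6, 6, 5, 10], [5, 0, 3, 0, 2, 7], [5, 0, 0, 0, 1, 6], [16, 15, 15, 0, 14, 18], [6, 1, 1, 1, 0, 5], [7, 2, 2, 2, 3, 0]]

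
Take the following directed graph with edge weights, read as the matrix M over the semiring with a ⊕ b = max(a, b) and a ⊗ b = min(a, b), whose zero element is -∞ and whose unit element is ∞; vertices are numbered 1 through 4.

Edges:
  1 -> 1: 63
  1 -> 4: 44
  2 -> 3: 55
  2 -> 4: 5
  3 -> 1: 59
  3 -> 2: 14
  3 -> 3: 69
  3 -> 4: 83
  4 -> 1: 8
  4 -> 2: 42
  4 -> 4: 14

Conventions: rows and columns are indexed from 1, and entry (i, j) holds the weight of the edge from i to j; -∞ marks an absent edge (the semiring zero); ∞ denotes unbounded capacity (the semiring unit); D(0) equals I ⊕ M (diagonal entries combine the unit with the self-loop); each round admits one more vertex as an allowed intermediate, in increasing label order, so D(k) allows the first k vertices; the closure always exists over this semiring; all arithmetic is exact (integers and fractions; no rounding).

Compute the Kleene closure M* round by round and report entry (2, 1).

D(0):
  [∞, -∞, -∞, 44]
  [-∞, ∞, 55, 5]
  [59, 14, ∞, 83]
  [8, 42, -∞, ∞]
D(1):
  [∞, -∞, -∞, 44]
  [-∞, ∞, 55, 5]
  [59, 14, ∞, 83]
  [8, 42, -∞, ∞]
D(2):
  [∞, -∞, -∞, 44]
  [-∞, ∞, 55, 5]
  [59, 14, ∞, 83]
  [8, 42, 42, ∞]
D(3):
  [∞, -∞, -∞, 44]
  [55, ∞, 55, 55]
  [59, 14, ∞, 83]
  [42, 42, 42, ∞]
D(4):
  [∞, 42, 42, 44]
  [55, ∞, 55, 55]
  [59, 42, ∞, 83]
  [42, 42, 42, ∞]
Answer: M*[2][1] = 55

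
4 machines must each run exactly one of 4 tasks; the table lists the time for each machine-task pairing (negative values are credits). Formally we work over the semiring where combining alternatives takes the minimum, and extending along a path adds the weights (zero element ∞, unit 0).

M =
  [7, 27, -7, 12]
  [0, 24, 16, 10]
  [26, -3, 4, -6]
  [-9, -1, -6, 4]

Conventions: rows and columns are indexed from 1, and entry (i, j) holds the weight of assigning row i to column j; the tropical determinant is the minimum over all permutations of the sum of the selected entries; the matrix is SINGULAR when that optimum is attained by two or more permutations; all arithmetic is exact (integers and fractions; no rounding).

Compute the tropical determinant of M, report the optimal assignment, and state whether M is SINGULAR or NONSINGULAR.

σ = (1, 2, 3, 4): 7 + 24 + 4 + 4 = 39
σ = (1, 2, 4, 3): 7 + 24 + (-6) + (-6) = 19
σ = (1, 3, 2, 4): 7 + 16 + (-3) + 4 = 24
σ = (1, 3, 4, 2): 7 + 16 + (-6) + (-1) = 16
σ = (1, 4, 2, 3): 7 + 10 + (-3) + (-6) = 8
σ = (1, 4, 3, 2): 7 + 10 + 4 + (-1) = 20
σ = (2, 1, 3, 4): 27 + 0 + 4 + 4 = 35
σ = (2, 1, 4, 3): 27 + 0 + (-6) + (-6) = 15
σ = (2, 3, 1, 4): 27 + 16 + 26 + 4 = 73
σ = (2, 3, 4, 1): 27 + 16 + (-6) + (-9) = 28
σ = (2, 4, 1, 3): 27 + 10 + 26 + (-6) = 57
σ = (2, 4, 3, 1): 27 + 10 + 4 + (-9) = 32
σ = (3, 1, 2, 4): (-7) + 0 + (-3) + 4 = -6
σ = (3, 1, 4, 2): (-7) + 0 + (-6) + (-1) = -14
σ = (3, 2, 1, 4): (-7) + 24 + 26 + 4 = 47
σ = (3, 2, 4, 1): (-7) + 24 + (-6) + (-9) = 2
σ = (3, 4, 1, 2): (-7) + 10 + 26 + (-1) = 28
σ = (3, 4, 2, 1): (-7) + 10 + (-3) + (-9) = -9
σ = (4, 1, 2, 3): 12 + 0 + (-3) + (-6) = 3
σ = (4, 1, 3, 2): 12 + 0 + 4 + (-1) = 15
σ = (4, 2, 1, 3): 12 + 24 + 26 + (-6) = 56
σ = (4, 2, 3, 1): 12 + 24 + 4 + (-9) = 31
σ = (4, 3, 1, 2): 12 + 16 + 26 + (-1) = 53
σ = (4, 3, 2, 1): 12 + 16 + (-3) + (-9) = 16
Optimal value attained by: σ = (3, 1, 4, 2).
Answer: det⊕(M) = -14; verdict: NONSINGULAR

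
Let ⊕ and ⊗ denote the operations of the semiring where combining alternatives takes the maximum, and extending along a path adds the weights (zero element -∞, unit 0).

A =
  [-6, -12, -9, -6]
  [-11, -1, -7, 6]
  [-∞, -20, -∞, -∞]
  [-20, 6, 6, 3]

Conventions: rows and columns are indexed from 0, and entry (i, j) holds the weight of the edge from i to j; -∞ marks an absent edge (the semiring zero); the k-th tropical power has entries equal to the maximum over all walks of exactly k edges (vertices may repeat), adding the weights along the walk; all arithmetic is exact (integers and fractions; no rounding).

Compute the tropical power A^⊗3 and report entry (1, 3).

A^⊗2:
  [-12, 0, 0, -3]
  [-12, 12, 12, 9]
  [-31, -21, -27, -14]
  [-5, 9, 9, 12]
A^⊗3:
  [-11, 3, 3, 6]
  [1, 15, 15, 18]
  [-32, -8, -8, -11]
  [-2, 18, 18, 15]
Key observation: the optimum is the walk 1->3->1->3, with weight 6 + 6 + 6 = 18.
Optimal value attained by: walk 1->3->1->3.
Answer: (A^⊗3)[1][3] = 18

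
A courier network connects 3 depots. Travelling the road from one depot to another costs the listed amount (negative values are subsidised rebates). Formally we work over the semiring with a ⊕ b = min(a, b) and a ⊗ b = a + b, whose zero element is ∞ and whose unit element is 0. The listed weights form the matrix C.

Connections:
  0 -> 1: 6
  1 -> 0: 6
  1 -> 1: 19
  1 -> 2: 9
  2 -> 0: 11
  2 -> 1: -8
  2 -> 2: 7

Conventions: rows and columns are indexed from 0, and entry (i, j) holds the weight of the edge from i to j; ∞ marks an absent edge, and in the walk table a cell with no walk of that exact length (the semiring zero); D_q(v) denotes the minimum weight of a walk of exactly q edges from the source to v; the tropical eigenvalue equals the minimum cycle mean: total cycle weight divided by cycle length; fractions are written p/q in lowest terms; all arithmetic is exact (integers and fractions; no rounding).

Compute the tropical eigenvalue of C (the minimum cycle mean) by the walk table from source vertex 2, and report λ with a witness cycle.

q=0: [∞, ∞, 0]
q=1: [11, -8, 7]
q=2: [-2, -1, 1]
q=3: [5, -7, 8]
Optimal cycle mean attained by: cycle 1->2->1, total 9 + (-8), length 2.
Answer: λ = 1/2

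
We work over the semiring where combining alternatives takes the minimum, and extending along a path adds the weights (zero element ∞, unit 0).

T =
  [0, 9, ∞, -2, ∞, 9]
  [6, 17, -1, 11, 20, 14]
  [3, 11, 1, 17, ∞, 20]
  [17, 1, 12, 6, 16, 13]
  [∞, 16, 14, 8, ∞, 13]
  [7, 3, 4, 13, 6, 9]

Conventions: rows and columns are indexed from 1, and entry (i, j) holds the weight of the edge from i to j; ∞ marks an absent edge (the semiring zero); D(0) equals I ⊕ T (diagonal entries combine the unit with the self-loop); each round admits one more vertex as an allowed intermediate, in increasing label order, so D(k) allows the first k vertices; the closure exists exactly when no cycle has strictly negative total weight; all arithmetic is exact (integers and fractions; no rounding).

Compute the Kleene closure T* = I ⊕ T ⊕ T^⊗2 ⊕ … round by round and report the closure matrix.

D(0):
  [0, 9, ∞, -2, ∞, 9]
  [6, 0, -1, 11, 20, 14]
  [3, 11, 0, 17, ∞, 20]
  [17, 1, 12, 0, 16, 13]
  [∞, 16, 14, 8, 0, 13]
  [7, 3, 4, 13, 6, 0]
D(1):
  [0, 9, ∞, -2, ∞, 9]
  [6, 0, -1, 4, 20, 14]
  [3, 11, 0, 1, ∞, 12]
  [17, 1, 12, 0, 16, 13]
  [∞, 16, 14, 8, 0, 13]
  [7, 3, 4, 5, 6, 0]
D(2):
  [0, 9, 8, -2, 29, 9]
  [6, 0, -1, 4, 20, 14]
  [3, 11, 0, 1, 31, 12]
  [7, 1, 0, 0, 16, 13]
  [22, 16, 14, 8, 0, 13]
  [7, 3, 2, 5, 6, 0]
D(3):
  [0, 9, 8, -2, 29, 9]
  [2, 0, -1, 0, 20, 11]
  [3, 11, 0, 1, 31, 12]
  [3, 1, 0, 0, 16, 12]
  [17, 16, 14, 8, 0, 13]
  [5, 3, 2, 3, 6, 0]
D(4):
  [0, -1, -2, -2, 14, 9]
  [2, 0, -1, 0, 16, 11]
  [3, 2, 0, 1, 17, 12]
  [3, 1, 0, 0, 16, 12]
  [11, 9, 8, 8, 0, 13]
  [5, 3, 2, 3, 6, 0]
D(5):
  [0, -1, -2, -2, 14, 9]
  [2, 0, -1, 0, 16, 11]
  [3, 2, 0, 1, 17, 12]
  [3, 1, 0, 0, 16, 12]
  [11, 9, 8, 8, 0, 13]
  [5, 3, 2, 3, 6, 0]
D(6):
  [0, -1, -2, -2, 14, 9]
  [2, 0, -1, 0, 16, 11]
  [3, 2, 0, 1, 17, 12]
  [3, 1, 0, 0, 16, 12]
  [11, 9, 8, 8, 0, 13]
  [5, 3, 2, 3, 6, 0]
Answer: T* = [[0, -1, -2, -2, 14, 9], [2, 0, -1, 0, 16, 11], [3, 2, 0, 1, 17, 12], [3, 1, 0, 0, 16, 12], [11, 9, 8, 8, 0, 13], [5, 3, 2, 3, 6, 0]]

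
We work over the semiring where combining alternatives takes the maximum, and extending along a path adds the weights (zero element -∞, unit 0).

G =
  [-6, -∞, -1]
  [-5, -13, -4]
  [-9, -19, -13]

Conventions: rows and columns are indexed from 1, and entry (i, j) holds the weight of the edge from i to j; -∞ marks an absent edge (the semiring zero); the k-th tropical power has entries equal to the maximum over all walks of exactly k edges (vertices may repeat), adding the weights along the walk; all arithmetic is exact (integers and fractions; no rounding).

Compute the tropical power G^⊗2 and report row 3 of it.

G^⊗2:
  [-10, -20, -7]
  [-11, -23, -6]
  [-15, -32, -10]
Answer: row 3 of G^⊗2 = [-15, -32, -10]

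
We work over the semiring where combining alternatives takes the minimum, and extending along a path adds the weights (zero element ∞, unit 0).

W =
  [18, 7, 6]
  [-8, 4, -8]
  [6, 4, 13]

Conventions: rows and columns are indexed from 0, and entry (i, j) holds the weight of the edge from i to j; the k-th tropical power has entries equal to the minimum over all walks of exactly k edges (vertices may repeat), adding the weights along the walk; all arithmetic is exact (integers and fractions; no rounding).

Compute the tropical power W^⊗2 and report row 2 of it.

W^⊗2:
  [-1, 10, -1]
  [-4, -4, -4]
  [-4, 8, -4]
Answer: row 2 of W^⊗2 = [-4, 8, -4]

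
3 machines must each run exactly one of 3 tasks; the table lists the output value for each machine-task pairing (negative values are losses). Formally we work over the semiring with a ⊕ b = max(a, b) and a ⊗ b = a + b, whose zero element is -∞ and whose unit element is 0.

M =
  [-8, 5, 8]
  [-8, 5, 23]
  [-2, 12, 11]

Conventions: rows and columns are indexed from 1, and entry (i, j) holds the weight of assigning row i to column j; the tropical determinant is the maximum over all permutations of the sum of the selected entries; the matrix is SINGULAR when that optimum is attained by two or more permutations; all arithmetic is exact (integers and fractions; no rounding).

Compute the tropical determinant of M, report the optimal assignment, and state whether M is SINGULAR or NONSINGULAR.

σ = (1, 2, 3): (-8) + 5 + 11 = 8
σ = (1, 3, 2): (-8) + 23 + 12 = 27
σ = (2, 1, 3): 5 + (-8) + 11 = 8
σ = (2, 3, 1): 5 + 23 + (-2) = 26
σ = (3, 1, 2): 8 + (-8) + 12 = 12
σ = (3, 2, 1): 8 + 5 + (-2) = 11
Optimal value attained by: σ = (1, 3, 2).
Answer: det⊕(M) = 27; verdict: NONSINGULAR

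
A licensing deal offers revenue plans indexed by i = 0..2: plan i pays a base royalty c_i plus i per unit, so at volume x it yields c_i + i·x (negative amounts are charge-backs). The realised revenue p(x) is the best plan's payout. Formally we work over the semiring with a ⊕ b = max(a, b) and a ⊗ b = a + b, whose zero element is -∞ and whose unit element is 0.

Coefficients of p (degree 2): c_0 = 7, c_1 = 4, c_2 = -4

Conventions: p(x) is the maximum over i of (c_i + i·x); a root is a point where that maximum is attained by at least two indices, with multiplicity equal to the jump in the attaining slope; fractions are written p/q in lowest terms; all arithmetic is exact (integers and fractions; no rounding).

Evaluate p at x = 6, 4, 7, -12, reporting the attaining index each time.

p(6) = max(7+0·6=7, 4+1·6=10, -4+2·6=8) = 10 (attained by i=1)
p(4) = max(7+0·4=7, 4+1·4=8, -4+2·4=4) = 8 (attained by i=1)
p(7) = max(7+0·7=7, 4+1·7=11, -4+2·7=10) = 11 (attained by i=1)
p(-12) = max(7+0·(-12)=7, 4+1·(-12)=-8, -4+2·(-12)=-28) = 7 (attained by i=0)
Answer: p(6) = 10; p(4) = 8; p(7) = 11; p(-12) = 7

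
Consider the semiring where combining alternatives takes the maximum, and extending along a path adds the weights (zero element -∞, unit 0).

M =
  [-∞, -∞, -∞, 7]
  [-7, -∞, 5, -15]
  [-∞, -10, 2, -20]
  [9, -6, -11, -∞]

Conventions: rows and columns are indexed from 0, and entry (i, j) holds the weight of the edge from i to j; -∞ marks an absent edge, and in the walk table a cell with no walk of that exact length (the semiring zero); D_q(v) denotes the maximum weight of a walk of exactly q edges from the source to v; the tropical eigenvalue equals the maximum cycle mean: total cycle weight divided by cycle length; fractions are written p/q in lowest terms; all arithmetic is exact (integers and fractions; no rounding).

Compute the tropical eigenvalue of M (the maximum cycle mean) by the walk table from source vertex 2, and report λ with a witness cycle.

q=0: [-∞, -∞, 0, -∞]
q=1: [-∞, -10, 2, -20]
q=2: [-11, -8, 4, -18]
q=3: [-9, -6, 6, -4]
q=4: [5, -4, 8, -2]
Optimal cycle mean attained by: cycle 0->3->0, total 7 + 9, length 2.
Answer: λ = 8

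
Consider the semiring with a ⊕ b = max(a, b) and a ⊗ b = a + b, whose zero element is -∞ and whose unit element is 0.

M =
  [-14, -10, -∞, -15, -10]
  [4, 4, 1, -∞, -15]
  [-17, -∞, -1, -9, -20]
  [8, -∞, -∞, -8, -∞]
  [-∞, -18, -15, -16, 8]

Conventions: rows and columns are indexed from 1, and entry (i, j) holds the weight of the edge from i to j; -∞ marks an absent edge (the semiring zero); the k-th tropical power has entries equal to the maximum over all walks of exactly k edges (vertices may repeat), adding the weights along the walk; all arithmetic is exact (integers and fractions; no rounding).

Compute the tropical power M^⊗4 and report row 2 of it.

M^⊗2:
  [-6, -6, -9, -23, -2]
  [8, 8, 5, -8, -6]
  [-1, -27, -2, -10, -12]
  [0, -2, -∞, -7, -2]
  [-8, -10, -7, -8, 16]
M^⊗3:
  [-2, -2, -5, -18, 6]
  [12, 12, 9, -4, 2]
  [-2, -11, -3, -11, -4]
  [2, 2, -1, -15, 6]
  [0, -2, 1, 0, 24]
M^⊗4:
  [2, 2, -1, -10, 14]
  [16, 16, 13, 0, 10]
  [-3, -7, -4, -12, 4]
  [6, 6, 3, -10, 14]
  [8, 6, 9, 8, 32]
Answer: row 2 of M^⊗4 = [16, 16, 13, 0, 10]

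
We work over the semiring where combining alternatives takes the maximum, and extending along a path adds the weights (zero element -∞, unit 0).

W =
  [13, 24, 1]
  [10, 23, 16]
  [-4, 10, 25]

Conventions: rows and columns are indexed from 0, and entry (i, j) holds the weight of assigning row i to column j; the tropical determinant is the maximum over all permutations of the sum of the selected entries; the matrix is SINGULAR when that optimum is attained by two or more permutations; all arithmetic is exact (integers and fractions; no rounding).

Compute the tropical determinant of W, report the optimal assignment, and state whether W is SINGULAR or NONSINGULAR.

σ = (0, 1, 2): 13 + 23 + 25 = 61
σ = (0, 2, 1): 13 + 16 + 10 = 39
σ = (1, 0, 2): 24 + 10 + 25 = 59
σ = (1, 2, 0): 24 + 16 + (-4) = 36
σ = (2, 0, 1): 1 + 10 + 10 = 21
σ = (2, 1, 0): 1 + 23 + (-4) = 20
Optimal value attained by: σ = (0, 1, 2).
Answer: det⊕(W) = 61; verdict: NONSINGULAR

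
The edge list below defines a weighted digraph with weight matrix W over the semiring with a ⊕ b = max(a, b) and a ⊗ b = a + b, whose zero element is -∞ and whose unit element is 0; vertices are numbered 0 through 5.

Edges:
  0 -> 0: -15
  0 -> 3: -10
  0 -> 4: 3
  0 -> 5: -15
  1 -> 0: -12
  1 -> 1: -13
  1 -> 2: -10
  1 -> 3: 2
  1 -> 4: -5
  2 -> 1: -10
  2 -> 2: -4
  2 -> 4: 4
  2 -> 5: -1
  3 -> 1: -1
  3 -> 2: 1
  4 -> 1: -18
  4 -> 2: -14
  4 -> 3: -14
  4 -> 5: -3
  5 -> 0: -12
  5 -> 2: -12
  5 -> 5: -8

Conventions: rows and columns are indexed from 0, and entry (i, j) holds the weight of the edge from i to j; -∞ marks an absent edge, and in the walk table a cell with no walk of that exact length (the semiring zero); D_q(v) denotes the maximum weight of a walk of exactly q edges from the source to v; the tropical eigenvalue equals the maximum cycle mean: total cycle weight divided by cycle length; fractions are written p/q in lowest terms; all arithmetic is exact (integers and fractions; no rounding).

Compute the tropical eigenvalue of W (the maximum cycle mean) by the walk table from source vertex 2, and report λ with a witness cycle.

q=0: [-∞, -∞, 0, -∞, -∞, -∞]
q=1: [-∞, -10, -4, -∞, 4, -1]
q=2: [-13, -14, -8, -8, 0, 1]
q=3: [-11, -9, -7, -12, -4, -3]
q=4: [-15, -13, -11, -7, -3, -7]
q=5: [-19, -8, -6, -11, -7, -6]
q=6: [-18, -12, -10, -6, -2, -7]
Optimal cycle mean attained by: cycle 1->3->1, total 2 + (-1), length 2.
Answer: λ = 1/2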